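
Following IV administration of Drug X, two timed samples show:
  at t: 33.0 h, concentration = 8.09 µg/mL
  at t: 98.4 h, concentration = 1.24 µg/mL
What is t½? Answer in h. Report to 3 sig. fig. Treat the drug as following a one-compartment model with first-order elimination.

k = ln(C₁/C₂) / (t₂ − t₁) = ln(8.09/1.24) / (98.4 − 33.0)
  = 1.876 / 65.40 = 0.02869 h⁻¹
t½ = ln2 / k = 0.693147 / 0.02869 = 24.16 h

24.2 h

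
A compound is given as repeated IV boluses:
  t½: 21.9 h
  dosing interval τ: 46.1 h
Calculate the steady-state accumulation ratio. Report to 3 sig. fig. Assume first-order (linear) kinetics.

1.30

k = ln2 / t½ = 0.693147 / 21.9 = 0.03165 h⁻¹
e^(−kτ) = e^(−0.03165 × 46.1) = 0.2325
Accumulation ratio R = 1 / (1 − e^(−kτ)) = 1 / (1 − 0.2325) = 1.303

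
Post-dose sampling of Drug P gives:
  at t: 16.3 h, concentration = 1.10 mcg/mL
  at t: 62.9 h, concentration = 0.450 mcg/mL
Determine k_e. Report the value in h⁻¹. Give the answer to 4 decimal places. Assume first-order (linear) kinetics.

k = ln(C₁/C₂) / (t₂ − t₁) = ln(1.10/0.450) / (62.9 − 16.3)
  = 0.8938 / 46.60 = 0.01918 h⁻¹

0.0192 h⁻¹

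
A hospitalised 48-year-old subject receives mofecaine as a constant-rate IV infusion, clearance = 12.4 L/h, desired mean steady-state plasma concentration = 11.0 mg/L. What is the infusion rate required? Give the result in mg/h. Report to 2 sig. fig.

140 mg/h

At steady state, infusion rate R₀ = Css × CL = 11.0 × 12.40 = 136.4 mg/h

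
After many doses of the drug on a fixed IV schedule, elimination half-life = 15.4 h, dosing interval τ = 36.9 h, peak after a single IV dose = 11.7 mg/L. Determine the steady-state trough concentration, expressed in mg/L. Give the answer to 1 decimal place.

k = ln2 / t½ = 0.693147 / 15.4 = 0.04501 h⁻¹
e^(−kτ) = e^(−0.04501 × 36.9) = 0.1900
Accumulation ratio R = 1 / (1 − e^(−kτ)) = 1 / (1 − 0.1900) = 1.235
Steady-state trough = C₀ × R × e^(−kτ) = 11.7 × 1.235 × 0.1900 = 2.745 mg/L

2.7 mg/L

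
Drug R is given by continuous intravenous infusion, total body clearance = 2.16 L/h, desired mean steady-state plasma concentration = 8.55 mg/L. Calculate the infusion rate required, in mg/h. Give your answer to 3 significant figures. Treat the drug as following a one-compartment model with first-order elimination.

18.5 mg/h

At steady state, infusion rate R₀ = Css × CL = 8.55 × 2.160 = 18.47 mg/h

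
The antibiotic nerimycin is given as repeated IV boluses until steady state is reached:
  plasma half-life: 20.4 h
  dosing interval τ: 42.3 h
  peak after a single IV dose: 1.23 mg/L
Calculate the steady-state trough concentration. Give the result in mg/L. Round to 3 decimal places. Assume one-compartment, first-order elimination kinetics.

0.383 mg/L

k = ln2 / t½ = 0.693147 / 20.4 = 0.03398 h⁻¹
e^(−kτ) = e^(−0.03398 × 42.3) = 0.2376
Accumulation ratio R = 1 / (1 − e^(−kτ)) = 1 / (1 − 0.2376) = 1.312
Steady-state trough = C₀ × R × e^(−kτ) = 1.23 × 1.312 × 0.2376 = 0.3834 mg/L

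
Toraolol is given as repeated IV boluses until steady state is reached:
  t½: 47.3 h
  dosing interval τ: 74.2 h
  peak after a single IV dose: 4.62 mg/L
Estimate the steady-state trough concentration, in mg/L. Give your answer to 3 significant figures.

2.35 mg/L

k = ln2 / t½ = 0.693147 / 47.3 = 0.01465 h⁻¹
e^(−kτ) = e^(−0.01465 × 74.2) = 0.3372
Accumulation ratio R = 1 / (1 − e^(−kτ)) = 1 / (1 − 0.3372) = 1.509
Steady-state trough = C₀ × R × e^(−kτ) = 4.62 × 1.509 × 0.3372 = 2.351 mg/L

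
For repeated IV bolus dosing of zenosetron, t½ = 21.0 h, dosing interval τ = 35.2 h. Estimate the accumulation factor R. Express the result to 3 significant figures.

1.46

k = ln2 / t½ = 0.693147 / 21.0 = 0.03301 h⁻¹
e^(−kτ) = e^(−0.03301 × 35.2) = 0.3129
Accumulation ratio R = 1 / (1 − e^(−kτ)) = 1 / (1 − 0.3129) = 1.455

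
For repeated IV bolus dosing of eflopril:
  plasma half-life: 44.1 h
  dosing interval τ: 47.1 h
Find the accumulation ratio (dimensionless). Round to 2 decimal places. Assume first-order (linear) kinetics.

1.91

k = ln2 / t½ = 0.693147 / 44.1 = 0.01572 h⁻¹
e^(−kτ) = e^(−0.01572 × 47.1) = 0.4769
Accumulation ratio R = 1 / (1 − e^(−kτ)) = 1 / (1 − 0.4769) = 1.912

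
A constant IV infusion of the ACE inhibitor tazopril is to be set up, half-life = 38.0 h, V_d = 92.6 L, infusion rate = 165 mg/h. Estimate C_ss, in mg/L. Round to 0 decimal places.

98 mg/L

k = ln2 / t½ = 0.693147 / 38.0 = 0.01824 h⁻¹
CL = k × Vd = 0.01824 × 92.6 = 1.689 L/h
At steady state Css = R₀ / CL = 165 / 1.689 = 97.69 mg/L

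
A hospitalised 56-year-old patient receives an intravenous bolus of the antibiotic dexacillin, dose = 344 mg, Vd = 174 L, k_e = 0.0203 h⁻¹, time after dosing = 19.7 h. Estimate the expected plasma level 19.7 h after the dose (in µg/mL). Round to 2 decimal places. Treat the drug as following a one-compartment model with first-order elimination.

1.33 µg/mL

C₀ = Dose / Vd = 344.0 / 174 = 1.977 mg/L
C = C₀ · e^(−k·t) = 1.977 × e^(−0.02030 × 19.7)
  = 1.977 × 0.6704 = 1.325 mg/L
(1.325 mg/L = 1.325 µg/mL)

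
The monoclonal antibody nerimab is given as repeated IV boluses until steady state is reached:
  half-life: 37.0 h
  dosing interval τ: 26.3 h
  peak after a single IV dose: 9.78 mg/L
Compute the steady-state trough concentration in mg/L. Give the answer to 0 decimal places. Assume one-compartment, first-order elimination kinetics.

15 mg/L

k = ln2 / t½ = 0.693147 / 37.0 = 0.01873 h⁻¹
e^(−kτ) = e^(−0.01873 × 26.3) = 0.6110
Accumulation ratio R = 1 / (1 − e^(−kτ)) = 1 / (1 − 0.6110) = 2.571
Steady-state trough = C₀ × R × e^(−kτ) = 9.78 × 2.571 × 0.6110 = 15.36 mg/L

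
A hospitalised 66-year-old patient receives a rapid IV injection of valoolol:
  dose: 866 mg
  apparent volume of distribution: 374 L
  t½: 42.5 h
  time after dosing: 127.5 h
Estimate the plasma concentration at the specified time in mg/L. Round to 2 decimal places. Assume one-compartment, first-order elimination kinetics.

0.29 mg/L

C₀ = Dose / Vd = 866.0 / 374 = 2.316 mg/L
k = ln2 / t½ = 0.693147 / 42.5 = 0.01631 h⁻¹
t / t½ = 127.5 / 42.5 = 3 half-lives
C = C₀ × (1/2)^3 = 2.316 × 0.1250 = 0.2895 mg/L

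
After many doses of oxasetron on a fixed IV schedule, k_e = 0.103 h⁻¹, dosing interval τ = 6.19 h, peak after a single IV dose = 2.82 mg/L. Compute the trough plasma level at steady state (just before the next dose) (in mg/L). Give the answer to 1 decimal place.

3.2 mg/L

e^(−kτ) = e^(−0.1030 × 6.19) = 0.5286
Accumulation ratio R = 1 / (1 − e^(−kτ)) = 1 / (1 − 0.5286) = 2.121
Steady-state trough = C₀ × R × e^(−kτ) = 2.82 × 2.121 × 0.5286 = 3.162 mg/L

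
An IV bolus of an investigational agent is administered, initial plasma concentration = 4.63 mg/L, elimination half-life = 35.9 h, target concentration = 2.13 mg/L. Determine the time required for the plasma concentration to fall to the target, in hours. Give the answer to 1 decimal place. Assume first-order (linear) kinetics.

k = ln2 / t½ = 0.693147 / 35.9 = 0.01931 h⁻¹
t = ln(C₀ / C) / k = ln(4.630 / 2.13) / 0.01931
  = ln(2.174) / 0.01931 = 0.7766 / 0.01931 = 40.22 h

40.2 h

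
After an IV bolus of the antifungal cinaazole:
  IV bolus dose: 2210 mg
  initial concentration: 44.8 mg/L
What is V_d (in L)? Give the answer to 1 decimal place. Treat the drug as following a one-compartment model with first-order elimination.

49.3 L

Vd = Dose / C₀ = 2210 / 44.8 = 49.33 L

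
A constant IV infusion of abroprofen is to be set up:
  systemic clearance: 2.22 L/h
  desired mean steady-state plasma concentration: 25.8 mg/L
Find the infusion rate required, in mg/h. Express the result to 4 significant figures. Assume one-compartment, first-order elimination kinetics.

At steady state, infusion rate R₀ = Css × CL = 25.8 × 2.220 = 57.28 mg/h

57.28 mg/h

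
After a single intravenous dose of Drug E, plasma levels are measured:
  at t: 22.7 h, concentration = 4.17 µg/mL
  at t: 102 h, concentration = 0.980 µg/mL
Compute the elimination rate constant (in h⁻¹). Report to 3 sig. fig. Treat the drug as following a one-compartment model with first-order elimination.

k = ln(C₁/C₂) / (t₂ − t₁) = ln(4.17/0.980) / (102 − 22.7)
  = 1.448 / 79.30 = 0.01826 h⁻¹

0.0183 h⁻¹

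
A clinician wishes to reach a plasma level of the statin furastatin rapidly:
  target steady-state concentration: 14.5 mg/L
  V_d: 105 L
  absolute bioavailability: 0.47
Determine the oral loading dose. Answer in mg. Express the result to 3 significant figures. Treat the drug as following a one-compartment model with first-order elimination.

3240 mg

LD = Css × Vd / F = 14.5 × 105 / 0.47 = 3239 mg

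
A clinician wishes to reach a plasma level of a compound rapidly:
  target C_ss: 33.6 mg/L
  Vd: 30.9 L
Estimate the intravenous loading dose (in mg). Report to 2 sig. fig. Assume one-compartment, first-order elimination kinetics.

1000 mg

LD = Css × Vd = 33.6 × 30.9 = 1038 mg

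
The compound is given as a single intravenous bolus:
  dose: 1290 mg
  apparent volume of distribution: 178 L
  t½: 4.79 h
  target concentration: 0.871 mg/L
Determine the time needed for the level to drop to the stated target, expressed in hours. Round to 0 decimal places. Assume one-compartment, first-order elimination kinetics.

C₀ = Dose / Vd = 1290 / 178 = 7.247 mg/L
k = ln2 / t½ = 0.693147 / 4.79 = 0.1447 h⁻¹
t = ln(C₀ / C) / k = ln(7.247 / 0.871) / 0.1447
  = ln(8.320) / 0.1447 = 2.119 / 0.1447 = 14.64 h

15 h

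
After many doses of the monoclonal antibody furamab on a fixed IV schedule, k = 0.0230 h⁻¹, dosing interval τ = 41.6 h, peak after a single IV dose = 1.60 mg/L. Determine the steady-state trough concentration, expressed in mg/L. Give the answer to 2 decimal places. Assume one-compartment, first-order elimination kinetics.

e^(−kτ) = e^(−0.02300 × 41.6) = 0.3841
Accumulation ratio R = 1 / (1 − e^(−kτ)) = 1 / (1 − 0.3841) = 1.624
Steady-state trough = C₀ × R × e^(−kτ) = 1.60 × 1.624 × 0.3841 = 0.9980 mg/L

1.00 mg/L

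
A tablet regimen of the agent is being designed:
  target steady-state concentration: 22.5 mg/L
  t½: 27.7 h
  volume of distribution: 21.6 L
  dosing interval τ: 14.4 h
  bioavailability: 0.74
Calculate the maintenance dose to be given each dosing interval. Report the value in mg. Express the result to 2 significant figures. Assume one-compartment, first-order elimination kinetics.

240 mg

k = ln2 / t½ = 0.693147 / 27.7 = 0.02502 h⁻¹
CL = k × Vd = 0.02502 × 21.6 = 0.5404 L/h
At steady state, F × (Dose/τ) = Css × CL.
Dose = Css × CL × τ / F = 22.5 × 0.5404 × 14.4 / 0.74 = 236.6 mg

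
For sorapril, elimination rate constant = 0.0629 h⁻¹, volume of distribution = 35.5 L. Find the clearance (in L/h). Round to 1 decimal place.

2.2 L/h

CL = k × Vd = 0.0629 × 35.5 = 2.233 L/h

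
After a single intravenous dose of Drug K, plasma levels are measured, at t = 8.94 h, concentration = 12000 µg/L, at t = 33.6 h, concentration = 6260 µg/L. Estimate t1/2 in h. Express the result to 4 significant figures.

k = ln(C₁/C₂) / (t₂ − t₁) = ln(12000/6260) / (33.6 − 8.94)
  = 0.6507 / 24.66 = 0.02639 h⁻¹
t½ = ln2 / k = 0.693147 / 0.02639 = 26.27 h

26.27 h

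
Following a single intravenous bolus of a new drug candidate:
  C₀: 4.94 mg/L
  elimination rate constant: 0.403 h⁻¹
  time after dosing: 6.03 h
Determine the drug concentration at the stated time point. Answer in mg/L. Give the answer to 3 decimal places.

0.435 mg/L

C = C₀ · e^(−k·t) = 4.940 × e^(−0.4030 × 6.03)
  = 4.940 × 0.08803 = 0.4349 mg/L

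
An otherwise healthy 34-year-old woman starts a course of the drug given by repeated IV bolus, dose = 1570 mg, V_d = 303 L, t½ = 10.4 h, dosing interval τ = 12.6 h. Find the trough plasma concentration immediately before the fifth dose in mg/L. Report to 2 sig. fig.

C₀ per dose = Dose / Vd = 1570 / 303 = 5.182 mg/L
k = ln2 / t½ = 0.693147 / 10.4 = 0.06665 h⁻¹
Fraction remaining after one interval: r = e^(−kτ) = e^(−0.06665 × 12.6) = 0.4318
Before dose 5, 4 doses have been given (aged 1τ, 2τ, 3τ, 4τ).
C_trough = C₀ × (r + r² + … + r^4) = C₀ × r(1−r^4)/(1−r)
        = 5.182 × 0.4318 × (1 − 0.03476) / (1 − 0.4318) = 3.801 mg/L

3.8 mg/L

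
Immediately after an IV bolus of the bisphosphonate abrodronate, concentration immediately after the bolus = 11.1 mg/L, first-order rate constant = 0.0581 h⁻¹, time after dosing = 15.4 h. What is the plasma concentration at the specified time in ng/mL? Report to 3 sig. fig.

C = C₀ · e^(−k·t) = 11.10 × e^(−0.05810 × 15.4)
  = 11.10 × 0.4087 = 4.537 mg/L
Convert: 4.537 mg/L × 1000 = 4537 ng/mL

4540 ng/mL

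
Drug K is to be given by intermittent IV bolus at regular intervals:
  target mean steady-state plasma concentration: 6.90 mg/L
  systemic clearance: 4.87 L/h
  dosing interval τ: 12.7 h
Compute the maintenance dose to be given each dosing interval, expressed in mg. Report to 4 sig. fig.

426.8 mg

At steady state, Dose/τ = Css × CL.
Dose = Css × CL × τ = 6.90 × 4.870 × 12.7 = 426.8 mg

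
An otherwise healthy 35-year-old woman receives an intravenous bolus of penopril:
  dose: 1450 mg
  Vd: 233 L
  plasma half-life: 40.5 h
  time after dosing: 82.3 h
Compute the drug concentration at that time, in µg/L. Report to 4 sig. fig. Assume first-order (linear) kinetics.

1522 µg/L

C₀ = Dose / Vd = 1450 / 233 = 6.223 mg/L
k = ln2 / t½ = 0.693147 / 40.5 = 0.01711 h⁻¹
C = C₀ · e^(−k·t) = 6.223 × e^(−0.01711 × 82.3)
  = 6.223 × 0.2446 = 1.522 mg/L
Convert: 1.522 mg/L × 1000 = 1522 µg/L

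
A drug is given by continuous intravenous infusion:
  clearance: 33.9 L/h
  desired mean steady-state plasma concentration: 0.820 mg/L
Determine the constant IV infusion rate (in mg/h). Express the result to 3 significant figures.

At steady state, infusion rate R₀ = Css × CL = 0.820 × 33.90 = 27.80 mg/h

27.8 mg/h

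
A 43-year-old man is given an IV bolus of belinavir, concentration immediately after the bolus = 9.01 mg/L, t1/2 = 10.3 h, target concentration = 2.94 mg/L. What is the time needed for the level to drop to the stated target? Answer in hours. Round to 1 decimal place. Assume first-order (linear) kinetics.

16.6 h

k = ln2 / t½ = 0.693147 / 10.3 = 0.06730 h⁻¹
t = ln(C₀ / C) / k = ln(9.010 / 2.94) / 0.06730
  = ln(3.065) / 0.06730 = 1.120 / 0.06730 = 16.64 h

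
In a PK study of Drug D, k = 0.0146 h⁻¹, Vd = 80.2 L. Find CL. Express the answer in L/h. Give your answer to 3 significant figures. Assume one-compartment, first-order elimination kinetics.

1.17 L/h

CL = k × Vd = 0.0146 × 80.2 = 1.171 L/h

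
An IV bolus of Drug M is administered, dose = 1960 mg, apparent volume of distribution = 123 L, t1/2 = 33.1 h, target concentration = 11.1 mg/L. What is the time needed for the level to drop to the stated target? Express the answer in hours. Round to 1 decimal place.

C₀ = Dose / Vd = 1960 / 123 = 15.93 mg/L
k = ln2 / t½ = 0.693147 / 33.1 = 0.02094 h⁻¹
t = ln(C₀ / C) / k = ln(15.93 / 11.1) / 0.02094
  = ln(1.435) / 0.02094 = 0.3612 / 0.02094 = 17.25 h

17.3 h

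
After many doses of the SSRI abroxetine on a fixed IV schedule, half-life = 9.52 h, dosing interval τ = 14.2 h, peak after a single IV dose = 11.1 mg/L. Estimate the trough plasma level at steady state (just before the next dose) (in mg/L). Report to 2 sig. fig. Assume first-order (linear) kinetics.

k = ln2 / t½ = 0.693147 / 9.52 = 0.07281 h⁻¹
e^(−kτ) = e^(−0.07281 × 14.2) = 0.3556
Accumulation ratio R = 1 / (1 − e^(−kτ)) = 1 / (1 − 0.3556) = 1.552
Steady-state trough = C₀ × R × e^(−kτ) = 11.1 × 1.552 × 0.3556 = 6.126 mg/L

6.1 mg/L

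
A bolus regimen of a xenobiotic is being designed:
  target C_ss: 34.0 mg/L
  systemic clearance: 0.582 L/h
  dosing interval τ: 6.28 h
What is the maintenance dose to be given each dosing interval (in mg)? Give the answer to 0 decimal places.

At steady state, Dose/τ = Css × CL.
Dose = Css × CL × τ = 34.0 × 0.5820 × 6.28 = 124.3 mg

124 mg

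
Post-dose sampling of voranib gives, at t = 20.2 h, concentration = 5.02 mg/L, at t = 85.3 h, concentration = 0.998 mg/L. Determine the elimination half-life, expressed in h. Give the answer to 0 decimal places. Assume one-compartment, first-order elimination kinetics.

k = ln(C₁/C₂) / (t₂ − t₁) = ln(5.02/0.998) / (85.3 − 20.2)
  = 1.615 / 65.10 = 0.02481 h⁻¹
t½ = ln2 / k = 0.693147 / 0.02481 = 27.94 h

28 h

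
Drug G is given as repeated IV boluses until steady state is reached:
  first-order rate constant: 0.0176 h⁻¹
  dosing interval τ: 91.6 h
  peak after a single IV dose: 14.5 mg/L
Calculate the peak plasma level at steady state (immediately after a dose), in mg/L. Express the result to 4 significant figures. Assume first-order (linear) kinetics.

e^(−kτ) = e^(−0.01760 × 91.6) = 0.1995
Accumulation ratio R = 1 / (1 − e^(−kτ)) = 1 / (1 − 0.1995) = 1.249
Steady-state peak = C₀ × R = 14.5 × 1.249 = 18.11 mg/L

18.11 mg/L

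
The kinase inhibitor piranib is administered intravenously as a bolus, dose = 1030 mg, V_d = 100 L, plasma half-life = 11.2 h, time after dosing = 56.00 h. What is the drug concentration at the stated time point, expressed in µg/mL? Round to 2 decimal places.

C₀ = Dose / Vd = 1030 / 100 = 10.30 mg/L
k = ln2 / t½ = 0.693147 / 11.2 = 0.06189 h⁻¹
t / t½ = 56.00 / 11.2 = 5 half-lives
C = C₀ × (1/2)^5 = 10.30 × 0.03125 = 0.3219 mg/L
(0.3219 mg/L = 0.3219 µg/mL)

0.32 µg/mL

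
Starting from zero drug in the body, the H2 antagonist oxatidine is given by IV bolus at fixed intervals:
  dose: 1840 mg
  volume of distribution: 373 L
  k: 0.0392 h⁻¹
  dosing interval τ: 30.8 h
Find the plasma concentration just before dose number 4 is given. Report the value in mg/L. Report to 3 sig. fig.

2.05 mg/L

C₀ per dose = Dose / Vd = 1840 / 373 = 4.933 mg/L
Fraction remaining after one interval: r = e^(−kτ) = e^(−0.03920 × 30.8) = 0.2990
Before dose 4, 3 doses have been given (aged 1τ, 2τ, 3τ).
C_trough = C₀ × (r + r² + … + r^3) = C₀ × r(1−r^3)/(1−r)
        = 4.933 × 0.2990 × (1 − 0.02673) / (1 − 0.2990) = 2.048 mg/L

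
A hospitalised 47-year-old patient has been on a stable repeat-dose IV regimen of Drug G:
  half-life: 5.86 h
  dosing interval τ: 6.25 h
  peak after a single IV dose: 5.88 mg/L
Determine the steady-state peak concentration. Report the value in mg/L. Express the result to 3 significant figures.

11.3 mg/L

k = ln2 / t½ = 0.693147 / 5.86 = 0.1183 h⁻¹
e^(−kτ) = e^(−0.1183 × 6.25) = 0.4774
Accumulation ratio R = 1 / (1 − e^(−kτ)) = 1 / (1 − 0.4774) = 1.914
Steady-state peak = C₀ × R = 5.88 × 1.914 = 11.25 mg/L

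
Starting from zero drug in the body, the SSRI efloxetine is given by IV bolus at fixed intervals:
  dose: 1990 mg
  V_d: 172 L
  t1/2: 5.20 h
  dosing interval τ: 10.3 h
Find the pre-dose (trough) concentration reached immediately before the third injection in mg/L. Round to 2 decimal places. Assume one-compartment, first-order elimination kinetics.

C₀ per dose = Dose / Vd = 1990 / 172 = 11.57 mg/L
k = ln2 / t½ = 0.693147 / 5.20 = 0.1333 h⁻¹
Fraction remaining after one interval: r = e^(−kτ) = e^(−0.1333 × 10.3) = 0.2533
Before dose 3, 2 doses have been given (aged 1τ, 2τ).
C_trough = C₀ × (r + r²) = 11.57 × (0.2533 + 0.06416) = 3.673 mg/L

3.67 mg/L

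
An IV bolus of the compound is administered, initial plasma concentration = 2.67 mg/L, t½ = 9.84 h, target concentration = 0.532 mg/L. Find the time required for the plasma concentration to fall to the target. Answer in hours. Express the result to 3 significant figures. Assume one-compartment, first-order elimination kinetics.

k = ln2 / t½ = 0.693147 / 9.84 = 0.07044 h⁻¹
t = ln(C₀ / C) / k = ln(2.670 / 0.532) / 0.07044
  = ln(5.019) / 0.07044 = 1.613 / 0.07044 = 22.90 h

22.9 h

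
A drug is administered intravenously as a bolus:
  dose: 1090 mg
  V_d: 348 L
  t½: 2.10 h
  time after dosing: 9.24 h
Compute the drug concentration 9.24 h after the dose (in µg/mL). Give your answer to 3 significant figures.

0.148 µg/mL

C₀ = Dose / Vd = 1090 / 348 = 3.132 mg/L
k = ln2 / t½ = 0.693147 / 2.10 = 0.3301 h⁻¹
C = C₀ · e^(−k·t) = 3.132 × e^(−0.3301 × 9.24)
  = 3.132 × 0.04735 = 0.1483 mg/L
(0.1483 mg/L = 0.1483 µg/mL)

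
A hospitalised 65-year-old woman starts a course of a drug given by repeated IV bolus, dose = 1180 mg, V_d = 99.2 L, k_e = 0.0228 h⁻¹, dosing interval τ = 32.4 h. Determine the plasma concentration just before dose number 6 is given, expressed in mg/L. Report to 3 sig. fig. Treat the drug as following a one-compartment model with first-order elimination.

10.6 mg/L

C₀ per dose = Dose / Vd = 1180 / 99.2 = 11.90 mg/L
Fraction remaining after one interval: r = e^(−kτ) = e^(−0.02280 × 32.4) = 0.4777
Before dose 6, 5 doses have been given (aged 1τ, 2τ, 3τ, 4τ, 5τ).
C_trough = C₀ × (r + r² + … + r^5) = C₀ × r(1−r^5)/(1−r)
        = 11.90 × 0.4777 × (1 − 0.02488) / (1 − 0.4777) = 10.61 mg/L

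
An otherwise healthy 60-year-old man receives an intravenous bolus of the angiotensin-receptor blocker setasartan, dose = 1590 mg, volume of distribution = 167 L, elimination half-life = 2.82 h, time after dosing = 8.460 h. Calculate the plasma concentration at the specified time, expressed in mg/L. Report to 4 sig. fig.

C₀ = Dose / Vd = 1590 / 167 = 9.521 mg/L
k = ln2 / t½ = 0.693147 / 2.82 = 0.2458 h⁻¹
t / t½ = 8.460 / 2.82 = 3 half-lives
C = C₀ × (1/2)^3 = 9.521 × 0.1250 = 1.190 mg/L

1.190 mg/L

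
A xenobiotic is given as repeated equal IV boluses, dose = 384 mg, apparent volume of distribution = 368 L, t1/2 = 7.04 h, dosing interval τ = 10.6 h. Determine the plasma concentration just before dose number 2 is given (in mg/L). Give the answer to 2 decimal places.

C₀ per dose = Dose / Vd = 384 / 368 = 1.043 mg/L
k = ln2 / t½ = 0.693147 / 7.04 = 0.09846 h⁻¹
Fraction remaining after one interval: r = e^(−kτ) = e^(−0.09846 × 10.6) = 0.3522
Before dose 2, 1 dose has been given (aged 1τ).
C_trough = C₀ × r = 1.043 × 0.3522 = 0.3673 mg/L

0.37 mg/L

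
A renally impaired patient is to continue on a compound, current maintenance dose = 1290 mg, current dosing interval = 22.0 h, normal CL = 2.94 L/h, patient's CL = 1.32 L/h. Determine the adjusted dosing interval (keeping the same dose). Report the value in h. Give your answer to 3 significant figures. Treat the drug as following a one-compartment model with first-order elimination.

49.0 h

To keep the same average steady-state level, dosing rate must scale with clearance.
CL ratio = 1.32 / 2.94 = 0.4490
New interval (same dose) = 22.0 / 0.4490 = 49.00 h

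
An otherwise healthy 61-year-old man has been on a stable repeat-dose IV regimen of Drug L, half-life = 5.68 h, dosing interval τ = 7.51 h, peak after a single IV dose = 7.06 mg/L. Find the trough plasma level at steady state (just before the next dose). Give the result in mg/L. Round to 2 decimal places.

k = ln2 / t½ = 0.693147 / 5.68 = 0.1220 h⁻¹
e^(−kτ) = e^(−0.1220 × 7.51) = 0.4000
Accumulation ratio R = 1 / (1 − e^(−kτ)) = 1 / (1 − 0.4000) = 1.667
Steady-state trough = C₀ × R × e^(−kτ) = 7.06 × 1.667 × 0.4000 = 4.708 mg/L

4.71 mg/L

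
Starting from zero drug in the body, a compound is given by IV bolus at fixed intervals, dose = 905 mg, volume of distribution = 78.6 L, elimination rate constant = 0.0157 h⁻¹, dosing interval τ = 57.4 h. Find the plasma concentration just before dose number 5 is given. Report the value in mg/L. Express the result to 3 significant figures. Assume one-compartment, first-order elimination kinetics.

C₀ per dose = Dose / Vd = 905 / 78.6 = 11.51 mg/L
Fraction remaining after one interval: r = e^(−kτ) = e^(−0.01570 × 57.4) = 0.4061
Before dose 5, 4 doses have been given (aged 1τ, 2τ, 3τ, 4τ).
C_trough = C₀ × (r + r² + … + r^4) = C₀ × r(1−r^4)/(1−r)
        = 11.51 × 0.4061 × (1 − 0.02720) / (1 − 0.4061) = 7.656 mg/L

7.66 mg/L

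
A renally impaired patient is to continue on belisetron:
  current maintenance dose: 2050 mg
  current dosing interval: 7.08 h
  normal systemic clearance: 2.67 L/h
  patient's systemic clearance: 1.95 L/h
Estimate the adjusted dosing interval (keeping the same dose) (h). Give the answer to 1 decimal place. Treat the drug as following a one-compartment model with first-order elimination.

To keep the same average steady-state level, dosing rate must scale with clearance.
CL ratio = 1.95 / 2.67 = 0.7303
New interval (same dose) = 7.08 / 0.7303 = 9.695 h

9.7 h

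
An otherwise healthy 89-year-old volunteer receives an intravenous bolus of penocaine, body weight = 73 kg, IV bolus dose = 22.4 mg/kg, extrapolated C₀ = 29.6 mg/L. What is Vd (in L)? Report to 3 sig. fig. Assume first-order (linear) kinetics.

55.2 L

Dose = 22.4 × 73 = 1635 mg
Vd = Dose / C₀ = 1635 / 29.6 = 55.24 L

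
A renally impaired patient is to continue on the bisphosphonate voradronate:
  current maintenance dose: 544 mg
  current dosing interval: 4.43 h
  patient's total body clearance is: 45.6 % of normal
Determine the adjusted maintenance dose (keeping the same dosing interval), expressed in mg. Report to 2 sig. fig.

To keep the same average steady-state level, dosing rate must scale with clearance.
CL ratio = 45.6 / 100 = 0.4560
New dose (same interval) = 544 × 0.4560 = 248.1 mg

250 mg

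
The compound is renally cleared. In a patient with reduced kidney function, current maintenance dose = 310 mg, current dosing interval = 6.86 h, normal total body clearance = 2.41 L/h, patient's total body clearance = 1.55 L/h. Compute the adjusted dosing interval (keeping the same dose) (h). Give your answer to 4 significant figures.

To keep the same average steady-state level, dosing rate must scale with clearance.
CL ratio = 1.55 / 2.41 = 0.6432
New interval (same dose) = 6.86 / 0.6432 = 10.67 h

10.67 h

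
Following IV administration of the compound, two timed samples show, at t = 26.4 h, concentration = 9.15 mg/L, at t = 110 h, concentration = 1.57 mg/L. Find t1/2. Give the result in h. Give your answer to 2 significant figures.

33 h

k = ln(C₁/C₂) / (t₂ − t₁) = ln(9.15/1.57) / (110 − 26.4)
  = 1.763 / 83.60 = 0.02109 h⁻¹
t½ = ln2 / k = 0.693147 / 0.02109 = 32.87 h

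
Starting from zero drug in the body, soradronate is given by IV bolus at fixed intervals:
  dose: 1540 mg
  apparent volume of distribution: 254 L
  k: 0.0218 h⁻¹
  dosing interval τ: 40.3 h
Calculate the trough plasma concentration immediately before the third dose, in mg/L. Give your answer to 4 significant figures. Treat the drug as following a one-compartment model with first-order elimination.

3.565 mg/L

C₀ per dose = Dose / Vd = 1540 / 254 = 6.063 mg/L
Fraction remaining after one interval: r = e^(−kτ) = e^(−0.02180 × 40.3) = 0.4154
Before dose 3, 2 doses have been given (aged 1τ, 2τ).
C_trough = C₀ × (r + r²) = 6.063 × (0.4154 + 0.1726) = 3.565 mg/L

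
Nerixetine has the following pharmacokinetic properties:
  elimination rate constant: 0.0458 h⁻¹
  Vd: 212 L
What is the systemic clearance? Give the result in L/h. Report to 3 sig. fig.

9.71 L/h

CL = k × Vd = 0.0458 × 212 = 9.710 L/h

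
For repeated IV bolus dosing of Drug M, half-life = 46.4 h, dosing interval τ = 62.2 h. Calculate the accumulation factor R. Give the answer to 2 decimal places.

1.65

k = ln2 / t½ = 0.693147 / 46.4 = 0.01494 h⁻¹
e^(−kτ) = e^(−0.01494 × 62.2) = 0.3948
Accumulation ratio R = 1 / (1 − e^(−kτ)) = 1 / (1 − 0.3948) = 1.652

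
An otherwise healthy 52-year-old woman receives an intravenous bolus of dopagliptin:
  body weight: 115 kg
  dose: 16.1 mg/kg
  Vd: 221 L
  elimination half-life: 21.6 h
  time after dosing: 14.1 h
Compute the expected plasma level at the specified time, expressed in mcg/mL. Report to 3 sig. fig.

5.33 mcg/mL

Total dose = 16.1 × 115 = 1852 mg
C₀ = Dose / Vd = 1852 / 221 = 8.380 mg/L
k = ln2 / t½ = 0.693147 / 21.6 = 0.03209 h⁻¹
C = C₀ · e^(−k·t) = 8.380 × e^(−0.03209 × 14.1)
  = 8.380 × 0.6361 = 5.331 mg/L
(5.331 mg/L = 5.331 mcg/mL)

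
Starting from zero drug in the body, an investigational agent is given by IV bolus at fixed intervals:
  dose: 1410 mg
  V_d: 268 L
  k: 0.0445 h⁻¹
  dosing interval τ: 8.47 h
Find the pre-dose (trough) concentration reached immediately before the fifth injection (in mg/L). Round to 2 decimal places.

8.95 mg/L

C₀ per dose = Dose / Vd = 1410 / 268 = 5.261 mg/L
Fraction remaining after one interval: r = e^(−kτ) = e^(−0.04450 × 8.47) = 0.6860
Before dose 5, 4 doses have been given (aged 1τ, 2τ, 3τ, 4τ).
C_trough = C₀ × (r + r² + … + r^4) = C₀ × r(1−r^4)/(1−r)
        = 5.261 × 0.6860 × (1 − 0.2215) / (1 − 0.6860) = 8.948 mg/L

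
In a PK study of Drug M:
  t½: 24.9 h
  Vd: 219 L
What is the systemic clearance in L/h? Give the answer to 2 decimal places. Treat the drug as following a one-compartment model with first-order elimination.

k = ln2 / t½ = 0.693147 / 24.9 = 0.02784 h⁻¹
CL = k × Vd = 0.02784 × 219 = 6.097 L/h

6.10 L/h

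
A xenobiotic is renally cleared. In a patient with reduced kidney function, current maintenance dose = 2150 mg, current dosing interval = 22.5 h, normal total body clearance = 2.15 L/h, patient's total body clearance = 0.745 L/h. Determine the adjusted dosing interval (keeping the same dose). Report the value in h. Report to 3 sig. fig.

64.9 h

To keep the same average steady-state level, dosing rate must scale with clearance.
CL ratio = 0.745 / 2.15 = 0.3465
New interval (same dose) = 22.5 / 0.3465 = 64.94 h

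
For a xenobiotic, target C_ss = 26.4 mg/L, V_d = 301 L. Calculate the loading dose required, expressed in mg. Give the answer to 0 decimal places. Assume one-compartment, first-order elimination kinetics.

7946 mg

LD = Css × Vd = 26.4 × 301 = 7946 mg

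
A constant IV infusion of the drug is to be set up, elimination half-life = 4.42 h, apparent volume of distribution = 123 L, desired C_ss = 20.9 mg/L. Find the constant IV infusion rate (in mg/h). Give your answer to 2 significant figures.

400 mg/h

k = ln2 / t½ = 0.693147 / 4.42 = 0.1568 h⁻¹
CL = k × Vd = 0.1568 × 123 = 19.29 L/h
At steady state, infusion rate R₀ = Css × CL = 20.9 × 19.29 = 403.2 mg/h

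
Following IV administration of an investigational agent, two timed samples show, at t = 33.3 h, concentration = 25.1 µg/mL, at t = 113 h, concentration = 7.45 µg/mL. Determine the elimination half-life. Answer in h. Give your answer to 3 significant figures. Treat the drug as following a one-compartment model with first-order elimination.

k = ln(C₁/C₂) / (t₂ − t₁) = ln(25.1/7.45) / (113 − 33.3)
  = 1.215 / 79.70 = 0.01524 h⁻¹
t½ = ln2 / k = 0.693147 / 0.01524 = 45.48 h

45.5 h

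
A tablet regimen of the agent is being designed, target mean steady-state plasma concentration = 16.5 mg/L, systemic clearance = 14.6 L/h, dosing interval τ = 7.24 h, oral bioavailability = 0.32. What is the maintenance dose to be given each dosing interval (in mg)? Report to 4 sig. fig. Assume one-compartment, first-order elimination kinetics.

5450 mg

At steady state, F × (Dose/τ) = Css × CL.
Dose = Css × CL × τ / F = 16.5 × 14.60 × 7.24 / 0.32 = 5450 mg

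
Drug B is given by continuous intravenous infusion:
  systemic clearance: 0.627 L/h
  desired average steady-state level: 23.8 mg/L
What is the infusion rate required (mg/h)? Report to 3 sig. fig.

14.9 mg/h

At steady state, infusion rate R₀ = Css × CL = 23.8 × 0.6270 = 14.92 mg/h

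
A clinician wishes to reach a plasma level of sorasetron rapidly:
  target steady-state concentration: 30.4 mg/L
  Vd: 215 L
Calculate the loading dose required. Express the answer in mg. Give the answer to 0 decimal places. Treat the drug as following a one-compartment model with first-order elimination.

6536 mg

LD = Css × Vd = 30.4 × 215 = 6536 mg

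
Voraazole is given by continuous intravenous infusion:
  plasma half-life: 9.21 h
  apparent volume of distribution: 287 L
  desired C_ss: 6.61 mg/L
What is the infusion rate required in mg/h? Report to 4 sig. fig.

142.8 mg/h

k = ln2 / t½ = 0.693147 / 9.21 = 0.07526 h⁻¹
CL = k × Vd = 0.07526 × 287 = 21.60 L/h
At steady state, infusion rate R₀ = Css × CL = 6.61 × 21.60 = 142.8 mg/h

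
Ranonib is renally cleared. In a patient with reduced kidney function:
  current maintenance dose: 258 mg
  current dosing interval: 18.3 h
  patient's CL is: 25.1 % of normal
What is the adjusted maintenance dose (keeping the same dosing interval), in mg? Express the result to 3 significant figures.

To keep the same average steady-state level, dosing rate must scale with clearance.
CL ratio = 25.1 / 100 = 0.2510
New dose (same interval) = 258 × 0.2510 = 64.76 mg

64.8 mg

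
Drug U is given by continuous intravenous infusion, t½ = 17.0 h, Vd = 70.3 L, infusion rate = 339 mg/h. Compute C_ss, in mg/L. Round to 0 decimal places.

118 mg/L

k = ln2 / t½ = 0.693147 / 17.0 = 0.04077 h⁻¹
CL = k × Vd = 0.04077 × 70.3 = 2.866 L/h
At steady state Css = R₀ / CL = 339 / 2.866 = 118.3 mg/L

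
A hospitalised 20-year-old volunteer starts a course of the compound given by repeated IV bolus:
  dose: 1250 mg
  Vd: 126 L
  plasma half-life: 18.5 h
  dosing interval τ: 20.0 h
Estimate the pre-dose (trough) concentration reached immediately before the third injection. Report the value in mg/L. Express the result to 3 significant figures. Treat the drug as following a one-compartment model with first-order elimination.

C₀ per dose = Dose / Vd = 1250 / 126 = 9.921 mg/L
k = ln2 / t½ = 0.693147 / 18.5 = 0.03747 h⁻¹
Fraction remaining after one interval: r = e^(−kτ) = e^(−0.03747 × 20.0) = 0.4727
Before dose 3, 2 doses have been given (aged 1τ, 2τ).
C_trough = C₀ × (r + r²) = 9.921 × (0.4727 + 0.2234) = 6.906 mg/L

6.91 mg/L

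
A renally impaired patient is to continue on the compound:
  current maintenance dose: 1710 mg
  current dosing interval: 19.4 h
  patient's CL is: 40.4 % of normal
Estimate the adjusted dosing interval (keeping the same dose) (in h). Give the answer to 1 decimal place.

48.0 h

To keep the same average steady-state level, dosing rate must scale with clearance.
CL ratio = 40.4 / 100 = 0.4040
New interval (same dose) = 19.4 / 0.4040 = 48.02 h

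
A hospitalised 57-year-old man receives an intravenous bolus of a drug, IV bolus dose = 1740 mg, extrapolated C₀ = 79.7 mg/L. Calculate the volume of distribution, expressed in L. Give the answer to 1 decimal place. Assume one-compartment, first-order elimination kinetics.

21.8 L

Vd = Dose / C₀ = 1740 / 79.7 = 21.83 L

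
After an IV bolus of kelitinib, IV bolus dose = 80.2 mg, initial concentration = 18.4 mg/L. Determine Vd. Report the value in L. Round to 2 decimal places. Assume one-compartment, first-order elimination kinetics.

4.36 L

Vd = Dose / C₀ = 80.20 / 18.4 = 4.359 L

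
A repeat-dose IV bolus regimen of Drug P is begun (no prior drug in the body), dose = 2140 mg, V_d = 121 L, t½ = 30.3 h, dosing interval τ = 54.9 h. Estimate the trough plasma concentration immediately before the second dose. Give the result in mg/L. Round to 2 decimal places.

5.04 mg/L

C₀ per dose = Dose / Vd = 2140 / 121 = 17.69 mg/L
k = ln2 / t½ = 0.693147 / 30.3 = 0.02288 h⁻¹
Fraction remaining after one interval: r = e^(−kτ) = e^(−0.02288 × 54.9) = 0.2848
Before dose 2, 1 dose has been given (aged 1τ).
C_trough = C₀ × r = 17.69 × 0.2848 = 5.038 mg/L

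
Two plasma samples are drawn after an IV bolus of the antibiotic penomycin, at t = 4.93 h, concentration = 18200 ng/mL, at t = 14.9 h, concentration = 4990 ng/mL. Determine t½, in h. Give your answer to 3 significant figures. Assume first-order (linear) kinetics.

k = ln(C₁/C₂) / (t₂ − t₁) = ln(18200/4990) / (14.9 − 4.93)
  = 1.294 / 9.970 = 0.1298 h⁻¹
t½ = ln2 / k = 0.693147 / 0.1298 = 5.340 h

5.34 h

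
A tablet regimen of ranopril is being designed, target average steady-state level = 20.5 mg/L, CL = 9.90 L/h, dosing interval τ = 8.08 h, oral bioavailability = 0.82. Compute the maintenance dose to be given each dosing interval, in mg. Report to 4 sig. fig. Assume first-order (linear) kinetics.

2000 mg

At steady state, F × (Dose/τ) = Css × CL.
Dose = Css × CL × τ / F = 20.5 × 9.900 × 8.08 / 0.82 = 2000 mg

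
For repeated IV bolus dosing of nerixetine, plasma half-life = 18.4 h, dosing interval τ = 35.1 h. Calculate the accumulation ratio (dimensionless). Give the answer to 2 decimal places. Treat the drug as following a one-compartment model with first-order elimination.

k = ln2 / t½ = 0.693147 / 18.4 = 0.03767 h⁻¹
e^(−kτ) = e^(−0.03767 × 35.1) = 0.2665
Accumulation ratio R = 1 / (1 − e^(−kτ)) = 1 / (1 − 0.2665) = 1.363

1.36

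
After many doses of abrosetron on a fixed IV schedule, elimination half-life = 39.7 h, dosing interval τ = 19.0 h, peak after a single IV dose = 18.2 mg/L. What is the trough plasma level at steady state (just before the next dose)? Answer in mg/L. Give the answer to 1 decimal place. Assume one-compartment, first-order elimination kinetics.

46.3 mg/L

k = ln2 / t½ = 0.693147 / 39.7 = 0.01746 h⁻¹
e^(−kτ) = e^(−0.01746 × 19.0) = 0.7177
Accumulation ratio R = 1 / (1 − e^(−kτ)) = 1 / (1 − 0.7177) = 3.542
Steady-state trough = C₀ × R × e^(−kτ) = 18.2 × 3.542 × 0.7177 = 46.27 mg/L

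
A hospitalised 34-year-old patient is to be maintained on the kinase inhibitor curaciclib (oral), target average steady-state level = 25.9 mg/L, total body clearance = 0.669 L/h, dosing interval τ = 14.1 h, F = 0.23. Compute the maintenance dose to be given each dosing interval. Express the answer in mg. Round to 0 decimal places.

1062 mg

At steady state, F × (Dose/τ) = Css × CL.
Dose = Css × CL × τ / F = 25.9 × 0.6690 × 14.1 / 0.23 = 1062 mg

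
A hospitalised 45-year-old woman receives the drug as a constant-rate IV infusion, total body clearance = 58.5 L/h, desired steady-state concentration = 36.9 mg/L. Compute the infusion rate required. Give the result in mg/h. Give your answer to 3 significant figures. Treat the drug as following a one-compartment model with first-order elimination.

At steady state, infusion rate R₀ = Css × CL = 36.9 × 58.50 = 2159 mg/h

2160 mg/h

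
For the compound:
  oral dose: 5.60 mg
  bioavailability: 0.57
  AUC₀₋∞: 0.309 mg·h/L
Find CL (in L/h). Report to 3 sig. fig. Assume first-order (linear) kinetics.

CL = F·Dose / AUC = 0.57 × 5.60 / 0.309 = 10.33 L/h

10.3 L/h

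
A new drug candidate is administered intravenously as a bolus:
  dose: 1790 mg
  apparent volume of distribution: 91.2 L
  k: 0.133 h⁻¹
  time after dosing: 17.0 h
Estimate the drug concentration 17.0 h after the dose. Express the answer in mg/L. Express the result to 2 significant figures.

2.0 mg/L

C₀ = Dose / Vd = 1790 / 91.2 = 19.63 mg/L
C = C₀ · e^(−k·t) = 19.63 × e^(−0.1330 × 17.0)
  = 19.63 × 0.1042 = 2.045 mg/L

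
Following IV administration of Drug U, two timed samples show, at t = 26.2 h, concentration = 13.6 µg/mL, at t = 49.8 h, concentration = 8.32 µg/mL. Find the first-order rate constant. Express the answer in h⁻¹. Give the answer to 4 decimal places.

k = ln(C₁/C₂) / (t₂ − t₁) = ln(13.6/8.32) / (49.8 − 26.2)
  = 0.4914 / 23.60 = 0.02082 h⁻¹

0.0208 h⁻¹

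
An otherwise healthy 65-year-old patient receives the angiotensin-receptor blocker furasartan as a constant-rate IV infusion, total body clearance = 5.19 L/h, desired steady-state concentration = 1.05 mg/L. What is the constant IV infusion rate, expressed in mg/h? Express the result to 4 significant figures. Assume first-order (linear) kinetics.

5.450 mg/h

At steady state, infusion rate R₀ = Css × CL = 1.05 × 5.190 = 5.450 mg/h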